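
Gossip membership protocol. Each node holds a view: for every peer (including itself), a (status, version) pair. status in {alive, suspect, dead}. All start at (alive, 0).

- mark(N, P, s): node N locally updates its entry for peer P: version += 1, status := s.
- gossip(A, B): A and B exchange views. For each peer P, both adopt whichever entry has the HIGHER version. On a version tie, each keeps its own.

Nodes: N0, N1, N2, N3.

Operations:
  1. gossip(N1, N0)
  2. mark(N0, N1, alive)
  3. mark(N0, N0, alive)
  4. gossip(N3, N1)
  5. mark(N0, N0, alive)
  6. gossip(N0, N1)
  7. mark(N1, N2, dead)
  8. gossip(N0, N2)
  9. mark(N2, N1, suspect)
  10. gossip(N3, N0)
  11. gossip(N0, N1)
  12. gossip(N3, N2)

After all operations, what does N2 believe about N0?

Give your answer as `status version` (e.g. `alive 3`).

Answer: alive 2

Derivation:
Op 1: gossip N1<->N0 -> N1.N0=(alive,v0) N1.N1=(alive,v0) N1.N2=(alive,v0) N1.N3=(alive,v0) | N0.N0=(alive,v0) N0.N1=(alive,v0) N0.N2=(alive,v0) N0.N3=(alive,v0)
Op 2: N0 marks N1=alive -> (alive,v1)
Op 3: N0 marks N0=alive -> (alive,v1)
Op 4: gossip N3<->N1 -> N3.N0=(alive,v0) N3.N1=(alive,v0) N3.N2=(alive,v0) N3.N3=(alive,v0) | N1.N0=(alive,v0) N1.N1=(alive,v0) N1.N2=(alive,v0) N1.N3=(alive,v0)
Op 5: N0 marks N0=alive -> (alive,v2)
Op 6: gossip N0<->N1 -> N0.N0=(alive,v2) N0.N1=(alive,v1) N0.N2=(alive,v0) N0.N3=(alive,v0) | N1.N0=(alive,v2) N1.N1=(alive,v1) N1.N2=(alive,v0) N1.N3=(alive,v0)
Op 7: N1 marks N2=dead -> (dead,v1)
Op 8: gossip N0<->N2 -> N0.N0=(alive,v2) N0.N1=(alive,v1) N0.N2=(alive,v0) N0.N3=(alive,v0) | N2.N0=(alive,v2) N2.N1=(alive,v1) N2.N2=(alive,v0) N2.N3=(alive,v0)
Op 9: N2 marks N1=suspect -> (suspect,v2)
Op 10: gossip N3<->N0 -> N3.N0=(alive,v2) N3.N1=(alive,v1) N3.N2=(alive,v0) N3.N3=(alive,v0) | N0.N0=(alive,v2) N0.N1=(alive,v1) N0.N2=(alive,v0) N0.N3=(alive,v0)
Op 11: gossip N0<->N1 -> N0.N0=(alive,v2) N0.N1=(alive,v1) N0.N2=(dead,v1) N0.N3=(alive,v0) | N1.N0=(alive,v2) N1.N1=(alive,v1) N1.N2=(dead,v1) N1.N3=(alive,v0)
Op 12: gossip N3<->N2 -> N3.N0=(alive,v2) N3.N1=(suspect,v2) N3.N2=(alive,v0) N3.N3=(alive,v0) | N2.N0=(alive,v2) N2.N1=(suspect,v2) N2.N2=(alive,v0) N2.N3=(alive,v0)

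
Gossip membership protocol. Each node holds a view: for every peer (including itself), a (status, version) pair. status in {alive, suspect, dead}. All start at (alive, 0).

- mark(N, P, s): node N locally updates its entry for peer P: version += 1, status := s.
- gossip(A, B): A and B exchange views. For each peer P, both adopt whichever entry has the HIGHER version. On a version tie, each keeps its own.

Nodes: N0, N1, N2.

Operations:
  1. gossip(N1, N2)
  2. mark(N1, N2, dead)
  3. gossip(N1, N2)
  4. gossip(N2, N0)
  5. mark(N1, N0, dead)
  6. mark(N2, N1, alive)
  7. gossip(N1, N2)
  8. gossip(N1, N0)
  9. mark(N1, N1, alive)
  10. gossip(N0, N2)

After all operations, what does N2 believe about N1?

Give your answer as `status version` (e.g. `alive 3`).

Op 1: gossip N1<->N2 -> N1.N0=(alive,v0) N1.N1=(alive,v0) N1.N2=(alive,v0) | N2.N0=(alive,v0) N2.N1=(alive,v0) N2.N2=(alive,v0)
Op 2: N1 marks N2=dead -> (dead,v1)
Op 3: gossip N1<->N2 -> N1.N0=(alive,v0) N1.N1=(alive,v0) N1.N2=(dead,v1) | N2.N0=(alive,v0) N2.N1=(alive,v0) N2.N2=(dead,v1)
Op 4: gossip N2<->N0 -> N2.N0=(alive,v0) N2.N1=(alive,v0) N2.N2=(dead,v1) | N0.N0=(alive,v0) N0.N1=(alive,v0) N0.N2=(dead,v1)
Op 5: N1 marks N0=dead -> (dead,v1)
Op 6: N2 marks N1=alive -> (alive,v1)
Op 7: gossip N1<->N2 -> N1.N0=(dead,v1) N1.N1=(alive,v1) N1.N2=(dead,v1) | N2.N0=(dead,v1) N2.N1=(alive,v1) N2.N2=(dead,v1)
Op 8: gossip N1<->N0 -> N1.N0=(dead,v1) N1.N1=(alive,v1) N1.N2=(dead,v1) | N0.N0=(dead,v1) N0.N1=(alive,v1) N0.N2=(dead,v1)
Op 9: N1 marks N1=alive -> (alive,v2)
Op 10: gossip N0<->N2 -> N0.N0=(dead,v1) N0.N1=(alive,v1) N0.N2=(dead,v1) | N2.N0=(dead,v1) N2.N1=(alive,v1) N2.N2=(dead,v1)

Answer: alive 1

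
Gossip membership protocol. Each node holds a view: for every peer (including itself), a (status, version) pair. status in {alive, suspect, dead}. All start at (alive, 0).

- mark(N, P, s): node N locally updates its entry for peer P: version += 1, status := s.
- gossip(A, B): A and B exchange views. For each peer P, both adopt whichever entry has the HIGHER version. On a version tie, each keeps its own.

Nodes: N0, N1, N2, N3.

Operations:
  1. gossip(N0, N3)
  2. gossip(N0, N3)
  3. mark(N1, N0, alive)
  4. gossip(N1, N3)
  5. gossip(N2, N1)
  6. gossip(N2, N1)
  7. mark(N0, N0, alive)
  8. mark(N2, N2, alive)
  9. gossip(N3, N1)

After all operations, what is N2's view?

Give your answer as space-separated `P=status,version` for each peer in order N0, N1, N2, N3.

Answer: N0=alive,1 N1=alive,0 N2=alive,1 N3=alive,0

Derivation:
Op 1: gossip N0<->N3 -> N0.N0=(alive,v0) N0.N1=(alive,v0) N0.N2=(alive,v0) N0.N3=(alive,v0) | N3.N0=(alive,v0) N3.N1=(alive,v0) N3.N2=(alive,v0) N3.N3=(alive,v0)
Op 2: gossip N0<->N3 -> N0.N0=(alive,v0) N0.N1=(alive,v0) N0.N2=(alive,v0) N0.N3=(alive,v0) | N3.N0=(alive,v0) N3.N1=(alive,v0) N3.N2=(alive,v0) N3.N3=(alive,v0)
Op 3: N1 marks N0=alive -> (alive,v1)
Op 4: gossip N1<->N3 -> N1.N0=(alive,v1) N1.N1=(alive,v0) N1.N2=(alive,v0) N1.N3=(alive,v0) | N3.N0=(alive,v1) N3.N1=(alive,v0) N3.N2=(alive,v0) N3.N3=(alive,v0)
Op 5: gossip N2<->N1 -> N2.N0=(alive,v1) N2.N1=(alive,v0) N2.N2=(alive,v0) N2.N3=(alive,v0) | N1.N0=(alive,v1) N1.N1=(alive,v0) N1.N2=(alive,v0) N1.N3=(alive,v0)
Op 6: gossip N2<->N1 -> N2.N0=(alive,v1) N2.N1=(alive,v0) N2.N2=(alive,v0) N2.N3=(alive,v0) | N1.N0=(alive,v1) N1.N1=(alive,v0) N1.N2=(alive,v0) N1.N3=(alive,v0)
Op 7: N0 marks N0=alive -> (alive,v1)
Op 8: N2 marks N2=alive -> (alive,v1)
Op 9: gossip N3<->N1 -> N3.N0=(alive,v1) N3.N1=(alive,v0) N3.N2=(alive,v0) N3.N3=(alive,v0) | N1.N0=(alive,v1) N1.N1=(alive,v0) N1.N2=(alive,v0) N1.N3=(alive,v0)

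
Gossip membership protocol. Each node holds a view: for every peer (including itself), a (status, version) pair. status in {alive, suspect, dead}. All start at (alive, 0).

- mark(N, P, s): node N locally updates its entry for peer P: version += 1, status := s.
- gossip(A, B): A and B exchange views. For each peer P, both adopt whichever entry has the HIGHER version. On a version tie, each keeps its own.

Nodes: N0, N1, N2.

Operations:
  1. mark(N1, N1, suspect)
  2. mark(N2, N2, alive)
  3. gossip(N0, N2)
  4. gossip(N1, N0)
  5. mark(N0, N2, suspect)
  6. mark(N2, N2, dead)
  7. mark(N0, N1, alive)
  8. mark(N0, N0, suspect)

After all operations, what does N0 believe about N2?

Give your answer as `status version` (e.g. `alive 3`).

Op 1: N1 marks N1=suspect -> (suspect,v1)
Op 2: N2 marks N2=alive -> (alive,v1)
Op 3: gossip N0<->N2 -> N0.N0=(alive,v0) N0.N1=(alive,v0) N0.N2=(alive,v1) | N2.N0=(alive,v0) N2.N1=(alive,v0) N2.N2=(alive,v1)
Op 4: gossip N1<->N0 -> N1.N0=(alive,v0) N1.N1=(suspect,v1) N1.N2=(alive,v1) | N0.N0=(alive,v0) N0.N1=(suspect,v1) N0.N2=(alive,v1)
Op 5: N0 marks N2=suspect -> (suspect,v2)
Op 6: N2 marks N2=dead -> (dead,v2)
Op 7: N0 marks N1=alive -> (alive,v2)
Op 8: N0 marks N0=suspect -> (suspect,v1)

Answer: suspect 2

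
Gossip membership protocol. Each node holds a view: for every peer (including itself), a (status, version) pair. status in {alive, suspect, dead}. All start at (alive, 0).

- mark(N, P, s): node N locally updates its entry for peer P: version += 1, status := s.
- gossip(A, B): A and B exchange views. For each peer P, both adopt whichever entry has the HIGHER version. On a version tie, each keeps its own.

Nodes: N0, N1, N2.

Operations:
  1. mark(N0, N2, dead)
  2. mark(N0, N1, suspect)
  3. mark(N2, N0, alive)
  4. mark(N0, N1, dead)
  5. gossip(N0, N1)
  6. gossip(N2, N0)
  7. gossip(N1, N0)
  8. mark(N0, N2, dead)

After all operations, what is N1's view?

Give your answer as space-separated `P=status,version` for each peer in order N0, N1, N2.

Op 1: N0 marks N2=dead -> (dead,v1)
Op 2: N0 marks N1=suspect -> (suspect,v1)
Op 3: N2 marks N0=alive -> (alive,v1)
Op 4: N0 marks N1=dead -> (dead,v2)
Op 5: gossip N0<->N1 -> N0.N0=(alive,v0) N0.N1=(dead,v2) N0.N2=(dead,v1) | N1.N0=(alive,v0) N1.N1=(dead,v2) N1.N2=(dead,v1)
Op 6: gossip N2<->N0 -> N2.N0=(alive,v1) N2.N1=(dead,v2) N2.N2=(dead,v1) | N0.N0=(alive,v1) N0.N1=(dead,v2) N0.N2=(dead,v1)
Op 7: gossip N1<->N0 -> N1.N0=(alive,v1) N1.N1=(dead,v2) N1.N2=(dead,v1) | N0.N0=(alive,v1) N0.N1=(dead,v2) N0.N2=(dead,v1)
Op 8: N0 marks N2=dead -> (dead,v2)

Answer: N0=alive,1 N1=dead,2 N2=dead,1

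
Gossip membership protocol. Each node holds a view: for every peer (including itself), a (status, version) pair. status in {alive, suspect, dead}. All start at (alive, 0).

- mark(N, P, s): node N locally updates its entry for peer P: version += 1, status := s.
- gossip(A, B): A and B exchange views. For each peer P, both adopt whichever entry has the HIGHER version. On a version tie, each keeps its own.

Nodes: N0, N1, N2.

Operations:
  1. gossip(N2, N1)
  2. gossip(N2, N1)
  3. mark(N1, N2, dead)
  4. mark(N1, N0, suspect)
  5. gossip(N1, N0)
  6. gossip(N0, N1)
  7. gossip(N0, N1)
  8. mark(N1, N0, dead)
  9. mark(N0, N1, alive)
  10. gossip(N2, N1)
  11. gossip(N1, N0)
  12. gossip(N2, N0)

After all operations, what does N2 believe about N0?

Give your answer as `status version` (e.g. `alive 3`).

Answer: dead 2

Derivation:
Op 1: gossip N2<->N1 -> N2.N0=(alive,v0) N2.N1=(alive,v0) N2.N2=(alive,v0) | N1.N0=(alive,v0) N1.N1=(alive,v0) N1.N2=(alive,v0)
Op 2: gossip N2<->N1 -> N2.N0=(alive,v0) N2.N1=(alive,v0) N2.N2=(alive,v0) | N1.N0=(alive,v0) N1.N1=(alive,v0) N1.N2=(alive,v0)
Op 3: N1 marks N2=dead -> (dead,v1)
Op 4: N1 marks N0=suspect -> (suspect,v1)
Op 5: gossip N1<->N0 -> N1.N0=(suspect,v1) N1.N1=(alive,v0) N1.N2=(dead,v1) | N0.N0=(suspect,v1) N0.N1=(alive,v0) N0.N2=(dead,v1)
Op 6: gossip N0<->N1 -> N0.N0=(suspect,v1) N0.N1=(alive,v0) N0.N2=(dead,v1) | N1.N0=(suspect,v1) N1.N1=(alive,v0) N1.N2=(dead,v1)
Op 7: gossip N0<->N1 -> N0.N0=(suspect,v1) N0.N1=(alive,v0) N0.N2=(dead,v1) | N1.N0=(suspect,v1) N1.N1=(alive,v0) N1.N2=(dead,v1)
Op 8: N1 marks N0=dead -> (dead,v2)
Op 9: N0 marks N1=alive -> (alive,v1)
Op 10: gossip N2<->N1 -> N2.N0=(dead,v2) N2.N1=(alive,v0) N2.N2=(dead,v1) | N1.N0=(dead,v2) N1.N1=(alive,v0) N1.N2=(dead,v1)
Op 11: gossip N1<->N0 -> N1.N0=(dead,v2) N1.N1=(alive,v1) N1.N2=(dead,v1) | N0.N0=(dead,v2) N0.N1=(alive,v1) N0.N2=(dead,v1)
Op 12: gossip N2<->N0 -> N2.N0=(dead,v2) N2.N1=(alive,v1) N2.N2=(dead,v1) | N0.N0=(dead,v2) N0.N1=(alive,v1) N0.N2=(dead,v1)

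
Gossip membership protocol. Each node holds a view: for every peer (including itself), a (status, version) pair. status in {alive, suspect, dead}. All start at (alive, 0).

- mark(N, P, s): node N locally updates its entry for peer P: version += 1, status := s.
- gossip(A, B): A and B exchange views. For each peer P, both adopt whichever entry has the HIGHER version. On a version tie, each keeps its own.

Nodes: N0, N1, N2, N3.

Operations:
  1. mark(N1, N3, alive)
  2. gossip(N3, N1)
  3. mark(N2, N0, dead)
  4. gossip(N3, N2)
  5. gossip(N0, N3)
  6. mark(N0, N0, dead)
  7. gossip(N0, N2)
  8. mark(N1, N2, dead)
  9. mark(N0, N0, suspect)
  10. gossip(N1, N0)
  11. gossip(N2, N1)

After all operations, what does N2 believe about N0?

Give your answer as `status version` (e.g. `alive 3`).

Op 1: N1 marks N3=alive -> (alive,v1)
Op 2: gossip N3<->N1 -> N3.N0=(alive,v0) N3.N1=(alive,v0) N3.N2=(alive,v0) N3.N3=(alive,v1) | N1.N0=(alive,v0) N1.N1=(alive,v0) N1.N2=(alive,v0) N1.N3=(alive,v1)
Op 3: N2 marks N0=dead -> (dead,v1)
Op 4: gossip N3<->N2 -> N3.N0=(dead,v1) N3.N1=(alive,v0) N3.N2=(alive,v0) N3.N3=(alive,v1) | N2.N0=(dead,v1) N2.N1=(alive,v0) N2.N2=(alive,v0) N2.N3=(alive,v1)
Op 5: gossip N0<->N3 -> N0.N0=(dead,v1) N0.N1=(alive,v0) N0.N2=(alive,v0) N0.N3=(alive,v1) | N3.N0=(dead,v1) N3.N1=(alive,v0) N3.N2=(alive,v0) N3.N3=(alive,v1)
Op 6: N0 marks N0=dead -> (dead,v2)
Op 7: gossip N0<->N2 -> N0.N0=(dead,v2) N0.N1=(alive,v0) N0.N2=(alive,v0) N0.N3=(alive,v1) | N2.N0=(dead,v2) N2.N1=(alive,v0) N2.N2=(alive,v0) N2.N3=(alive,v1)
Op 8: N1 marks N2=dead -> (dead,v1)
Op 9: N0 marks N0=suspect -> (suspect,v3)
Op 10: gossip N1<->N0 -> N1.N0=(suspect,v3) N1.N1=(alive,v0) N1.N2=(dead,v1) N1.N3=(alive,v1) | N0.N0=(suspect,v3) N0.N1=(alive,v0) N0.N2=(dead,v1) N0.N3=(alive,v1)
Op 11: gossip N2<->N1 -> N2.N0=(suspect,v3) N2.N1=(alive,v0) N2.N2=(dead,v1) N2.N3=(alive,v1) | N1.N0=(suspect,v3) N1.N1=(alive,v0) N1.N2=(dead,v1) N1.N3=(alive,v1)

Answer: suspect 3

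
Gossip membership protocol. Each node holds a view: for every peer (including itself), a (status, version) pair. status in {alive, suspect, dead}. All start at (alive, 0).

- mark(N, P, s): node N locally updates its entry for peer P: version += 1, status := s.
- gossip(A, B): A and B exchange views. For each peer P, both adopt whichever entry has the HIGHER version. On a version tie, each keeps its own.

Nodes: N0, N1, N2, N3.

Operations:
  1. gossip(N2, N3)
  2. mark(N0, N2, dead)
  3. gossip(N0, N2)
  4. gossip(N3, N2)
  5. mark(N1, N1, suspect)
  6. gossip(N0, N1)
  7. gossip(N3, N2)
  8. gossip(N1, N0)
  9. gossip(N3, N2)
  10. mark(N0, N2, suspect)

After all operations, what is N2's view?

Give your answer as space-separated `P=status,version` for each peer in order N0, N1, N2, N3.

Op 1: gossip N2<->N3 -> N2.N0=(alive,v0) N2.N1=(alive,v0) N2.N2=(alive,v0) N2.N3=(alive,v0) | N3.N0=(alive,v0) N3.N1=(alive,v0) N3.N2=(alive,v0) N3.N3=(alive,v0)
Op 2: N0 marks N2=dead -> (dead,v1)
Op 3: gossip N0<->N2 -> N0.N0=(alive,v0) N0.N1=(alive,v0) N0.N2=(dead,v1) N0.N3=(alive,v0) | N2.N0=(alive,v0) N2.N1=(alive,v0) N2.N2=(dead,v1) N2.N3=(alive,v0)
Op 4: gossip N3<->N2 -> N3.N0=(alive,v0) N3.N1=(alive,v0) N3.N2=(dead,v1) N3.N3=(alive,v0) | N2.N0=(alive,v0) N2.N1=(alive,v0) N2.N2=(dead,v1) N2.N3=(alive,v0)
Op 5: N1 marks N1=suspect -> (suspect,v1)
Op 6: gossip N0<->N1 -> N0.N0=(alive,v0) N0.N1=(suspect,v1) N0.N2=(dead,v1) N0.N3=(alive,v0) | N1.N0=(alive,v0) N1.N1=(suspect,v1) N1.N2=(dead,v1) N1.N3=(alive,v0)
Op 7: gossip N3<->N2 -> N3.N0=(alive,v0) N3.N1=(alive,v0) N3.N2=(dead,v1) N3.N3=(alive,v0) | N2.N0=(alive,v0) N2.N1=(alive,v0) N2.N2=(dead,v1) N2.N3=(alive,v0)
Op 8: gossip N1<->N0 -> N1.N0=(alive,v0) N1.N1=(suspect,v1) N1.N2=(dead,v1) N1.N3=(alive,v0) | N0.N0=(alive,v0) N0.N1=(suspect,v1) N0.N2=(dead,v1) N0.N3=(alive,v0)
Op 9: gossip N3<->N2 -> N3.N0=(alive,v0) N3.N1=(alive,v0) N3.N2=(dead,v1) N3.N3=(alive,v0) | N2.N0=(alive,v0) N2.N1=(alive,v0) N2.N2=(dead,v1) N2.N3=(alive,v0)
Op 10: N0 marks N2=suspect -> (suspect,v2)

Answer: N0=alive,0 N1=alive,0 N2=dead,1 N3=alive,0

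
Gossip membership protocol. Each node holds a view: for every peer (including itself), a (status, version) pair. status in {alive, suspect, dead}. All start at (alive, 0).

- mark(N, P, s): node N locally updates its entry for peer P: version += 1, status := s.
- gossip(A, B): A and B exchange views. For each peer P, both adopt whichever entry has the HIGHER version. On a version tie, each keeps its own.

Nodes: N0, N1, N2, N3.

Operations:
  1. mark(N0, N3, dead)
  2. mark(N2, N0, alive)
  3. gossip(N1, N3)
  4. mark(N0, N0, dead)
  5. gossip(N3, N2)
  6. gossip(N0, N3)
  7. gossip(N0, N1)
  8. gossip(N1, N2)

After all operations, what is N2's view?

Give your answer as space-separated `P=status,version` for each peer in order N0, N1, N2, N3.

Answer: N0=alive,1 N1=alive,0 N2=alive,0 N3=dead,1

Derivation:
Op 1: N0 marks N3=dead -> (dead,v1)
Op 2: N2 marks N0=alive -> (alive,v1)
Op 3: gossip N1<->N3 -> N1.N0=(alive,v0) N1.N1=(alive,v0) N1.N2=(alive,v0) N1.N3=(alive,v0) | N3.N0=(alive,v0) N3.N1=(alive,v0) N3.N2=(alive,v0) N3.N3=(alive,v0)
Op 4: N0 marks N0=dead -> (dead,v1)
Op 5: gossip N3<->N2 -> N3.N0=(alive,v1) N3.N1=(alive,v0) N3.N2=(alive,v0) N3.N3=(alive,v0) | N2.N0=(alive,v1) N2.N1=(alive,v0) N2.N2=(alive,v0) N2.N3=(alive,v0)
Op 6: gossip N0<->N3 -> N0.N0=(dead,v1) N0.N1=(alive,v0) N0.N2=(alive,v0) N0.N3=(dead,v1) | N3.N0=(alive,v1) N3.N1=(alive,v0) N3.N2=(alive,v0) N3.N3=(dead,v1)
Op 7: gossip N0<->N1 -> N0.N0=(dead,v1) N0.N1=(alive,v0) N0.N2=(alive,v0) N0.N3=(dead,v1) | N1.N0=(dead,v1) N1.N1=(alive,v0) N1.N2=(alive,v0) N1.N3=(dead,v1)
Op 8: gossip N1<->N2 -> N1.N0=(dead,v1) N1.N1=(alive,v0) N1.N2=(alive,v0) N1.N3=(dead,v1) | N2.N0=(alive,v1) N2.N1=(alive,v0) N2.N2=(alive,v0) N2.N3=(dead,v1)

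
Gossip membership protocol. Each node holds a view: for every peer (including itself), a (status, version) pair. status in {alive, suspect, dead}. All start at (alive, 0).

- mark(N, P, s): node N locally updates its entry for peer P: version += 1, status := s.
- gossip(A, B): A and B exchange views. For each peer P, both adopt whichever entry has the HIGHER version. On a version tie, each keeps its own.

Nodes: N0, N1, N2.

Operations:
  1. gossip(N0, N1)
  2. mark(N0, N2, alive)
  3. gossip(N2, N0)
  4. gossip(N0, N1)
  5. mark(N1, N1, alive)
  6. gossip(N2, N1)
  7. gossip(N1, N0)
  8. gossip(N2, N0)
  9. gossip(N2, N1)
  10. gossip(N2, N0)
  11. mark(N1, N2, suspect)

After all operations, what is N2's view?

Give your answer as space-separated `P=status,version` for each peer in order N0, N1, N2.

Answer: N0=alive,0 N1=alive,1 N2=alive,1

Derivation:
Op 1: gossip N0<->N1 -> N0.N0=(alive,v0) N0.N1=(alive,v0) N0.N2=(alive,v0) | N1.N0=(alive,v0) N1.N1=(alive,v0) N1.N2=(alive,v0)
Op 2: N0 marks N2=alive -> (alive,v1)
Op 3: gossip N2<->N0 -> N2.N0=(alive,v0) N2.N1=(alive,v0) N2.N2=(alive,v1) | N0.N0=(alive,v0) N0.N1=(alive,v0) N0.N2=(alive,v1)
Op 4: gossip N0<->N1 -> N0.N0=(alive,v0) N0.N1=(alive,v0) N0.N2=(alive,v1) | N1.N0=(alive,v0) N1.N1=(alive,v0) N1.N2=(alive,v1)
Op 5: N1 marks N1=alive -> (alive,v1)
Op 6: gossip N2<->N1 -> N2.N0=(alive,v0) N2.N1=(alive,v1) N2.N2=(alive,v1) | N1.N0=(alive,v0) N1.N1=(alive,v1) N1.N2=(alive,v1)
Op 7: gossip N1<->N0 -> N1.N0=(alive,v0) N1.N1=(alive,v1) N1.N2=(alive,v1) | N0.N0=(alive,v0) N0.N1=(alive,v1) N0.N2=(alive,v1)
Op 8: gossip N2<->N0 -> N2.N0=(alive,v0) N2.N1=(alive,v1) N2.N2=(alive,v1) | N0.N0=(alive,v0) N0.N1=(alive,v1) N0.N2=(alive,v1)
Op 9: gossip N2<->N1 -> N2.N0=(alive,v0) N2.N1=(alive,v1) N2.N2=(alive,v1) | N1.N0=(alive,v0) N1.N1=(alive,v1) N1.N2=(alive,v1)
Op 10: gossip N2<->N0 -> N2.N0=(alive,v0) N2.N1=(alive,v1) N2.N2=(alive,v1) | N0.N0=(alive,v0) N0.N1=(alive,v1) N0.N2=(alive,v1)
Op 11: N1 marks N2=suspect -> (suspect,v2)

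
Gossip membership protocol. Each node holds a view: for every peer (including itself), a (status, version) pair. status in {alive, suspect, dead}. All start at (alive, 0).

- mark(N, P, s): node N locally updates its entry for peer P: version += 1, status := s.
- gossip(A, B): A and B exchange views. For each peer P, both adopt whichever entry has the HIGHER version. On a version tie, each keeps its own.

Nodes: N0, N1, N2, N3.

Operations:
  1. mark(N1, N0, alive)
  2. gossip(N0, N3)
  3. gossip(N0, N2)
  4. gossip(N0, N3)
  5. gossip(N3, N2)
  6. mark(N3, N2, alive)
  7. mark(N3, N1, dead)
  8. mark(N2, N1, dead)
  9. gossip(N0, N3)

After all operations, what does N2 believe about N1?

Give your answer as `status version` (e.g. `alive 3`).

Answer: dead 1

Derivation:
Op 1: N1 marks N0=alive -> (alive,v1)
Op 2: gossip N0<->N3 -> N0.N0=(alive,v0) N0.N1=(alive,v0) N0.N2=(alive,v0) N0.N3=(alive,v0) | N3.N0=(alive,v0) N3.N1=(alive,v0) N3.N2=(alive,v0) N3.N3=(alive,v0)
Op 3: gossip N0<->N2 -> N0.N0=(alive,v0) N0.N1=(alive,v0) N0.N2=(alive,v0) N0.N3=(alive,v0) | N2.N0=(alive,v0) N2.N1=(alive,v0) N2.N2=(alive,v0) N2.N3=(alive,v0)
Op 4: gossip N0<->N3 -> N0.N0=(alive,v0) N0.N1=(alive,v0) N0.N2=(alive,v0) N0.N3=(alive,v0) | N3.N0=(alive,v0) N3.N1=(alive,v0) N3.N2=(alive,v0) N3.N3=(alive,v0)
Op 5: gossip N3<->N2 -> N3.N0=(alive,v0) N3.N1=(alive,v0) N3.N2=(alive,v0) N3.N3=(alive,v0) | N2.N0=(alive,v0) N2.N1=(alive,v0) N2.N2=(alive,v0) N2.N3=(alive,v0)
Op 6: N3 marks N2=alive -> (alive,v1)
Op 7: N3 marks N1=dead -> (dead,v1)
Op 8: N2 marks N1=dead -> (dead,v1)
Op 9: gossip N0<->N3 -> N0.N0=(alive,v0) N0.N1=(dead,v1) N0.N2=(alive,v1) N0.N3=(alive,v0) | N3.N0=(alive,v0) N3.N1=(dead,v1) N3.N2=(alive,v1) N3.N3=(alive,v0)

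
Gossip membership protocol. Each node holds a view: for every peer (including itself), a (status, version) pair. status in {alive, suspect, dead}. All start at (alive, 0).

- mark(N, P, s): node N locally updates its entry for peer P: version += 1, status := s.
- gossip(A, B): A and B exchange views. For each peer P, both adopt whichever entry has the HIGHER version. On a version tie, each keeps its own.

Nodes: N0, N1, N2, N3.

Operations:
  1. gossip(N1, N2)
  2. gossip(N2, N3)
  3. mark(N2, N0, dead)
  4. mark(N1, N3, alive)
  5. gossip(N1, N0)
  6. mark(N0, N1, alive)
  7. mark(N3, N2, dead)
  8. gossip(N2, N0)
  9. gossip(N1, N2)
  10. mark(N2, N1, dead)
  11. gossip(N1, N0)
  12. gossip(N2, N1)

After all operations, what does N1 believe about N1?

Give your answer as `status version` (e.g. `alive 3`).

Op 1: gossip N1<->N2 -> N1.N0=(alive,v0) N1.N1=(alive,v0) N1.N2=(alive,v0) N1.N3=(alive,v0) | N2.N0=(alive,v0) N2.N1=(alive,v0) N2.N2=(alive,v0) N2.N3=(alive,v0)
Op 2: gossip N2<->N3 -> N2.N0=(alive,v0) N2.N1=(alive,v0) N2.N2=(alive,v0) N2.N3=(alive,v0) | N3.N0=(alive,v0) N3.N1=(alive,v0) N3.N2=(alive,v0) N3.N3=(alive,v0)
Op 3: N2 marks N0=dead -> (dead,v1)
Op 4: N1 marks N3=alive -> (alive,v1)
Op 5: gossip N1<->N0 -> N1.N0=(alive,v0) N1.N1=(alive,v0) N1.N2=(alive,v0) N1.N3=(alive,v1) | N0.N0=(alive,v0) N0.N1=(alive,v0) N0.N2=(alive,v0) N0.N3=(alive,v1)
Op 6: N0 marks N1=alive -> (alive,v1)
Op 7: N3 marks N2=dead -> (dead,v1)
Op 8: gossip N2<->N0 -> N2.N0=(dead,v1) N2.N1=(alive,v1) N2.N2=(alive,v0) N2.N3=(alive,v1) | N0.N0=(dead,v1) N0.N1=(alive,v1) N0.N2=(alive,v0) N0.N3=(alive,v1)
Op 9: gossip N1<->N2 -> N1.N0=(dead,v1) N1.N1=(alive,v1) N1.N2=(alive,v0) N1.N3=(alive,v1) | N2.N0=(dead,v1) N2.N1=(alive,v1) N2.N2=(alive,v0) N2.N3=(alive,v1)
Op 10: N2 marks N1=dead -> (dead,v2)
Op 11: gossip N1<->N0 -> N1.N0=(dead,v1) N1.N1=(alive,v1) N1.N2=(alive,v0) N1.N3=(alive,v1) | N0.N0=(dead,v1) N0.N1=(alive,v1) N0.N2=(alive,v0) N0.N3=(alive,v1)
Op 12: gossip N2<->N1 -> N2.N0=(dead,v1) N2.N1=(dead,v2) N2.N2=(alive,v0) N2.N3=(alive,v1) | N1.N0=(dead,v1) N1.N1=(dead,v2) N1.N2=(alive,v0) N1.N3=(alive,v1)

Answer: dead 2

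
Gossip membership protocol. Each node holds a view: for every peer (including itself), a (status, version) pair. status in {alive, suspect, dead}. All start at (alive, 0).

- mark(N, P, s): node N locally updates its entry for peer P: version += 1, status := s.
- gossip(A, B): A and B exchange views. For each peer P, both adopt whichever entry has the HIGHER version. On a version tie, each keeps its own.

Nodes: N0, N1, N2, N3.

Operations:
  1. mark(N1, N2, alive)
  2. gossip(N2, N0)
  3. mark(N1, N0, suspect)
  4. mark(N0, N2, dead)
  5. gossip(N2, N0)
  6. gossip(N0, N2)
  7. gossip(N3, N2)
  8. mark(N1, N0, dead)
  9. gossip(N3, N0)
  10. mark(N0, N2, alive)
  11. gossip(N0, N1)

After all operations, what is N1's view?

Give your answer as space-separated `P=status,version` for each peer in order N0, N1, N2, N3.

Op 1: N1 marks N2=alive -> (alive,v1)
Op 2: gossip N2<->N0 -> N2.N0=(alive,v0) N2.N1=(alive,v0) N2.N2=(alive,v0) N2.N3=(alive,v0) | N0.N0=(alive,v0) N0.N1=(alive,v0) N0.N2=(alive,v0) N0.N3=(alive,v0)
Op 3: N1 marks N0=suspect -> (suspect,v1)
Op 4: N0 marks N2=dead -> (dead,v1)
Op 5: gossip N2<->N0 -> N2.N0=(alive,v0) N2.N1=(alive,v0) N2.N2=(dead,v1) N2.N3=(alive,v0) | N0.N0=(alive,v0) N0.N1=(alive,v0) N0.N2=(dead,v1) N0.N3=(alive,v0)
Op 6: gossip N0<->N2 -> N0.N0=(alive,v0) N0.N1=(alive,v0) N0.N2=(dead,v1) N0.N3=(alive,v0) | N2.N0=(alive,v0) N2.N1=(alive,v0) N2.N2=(dead,v1) N2.N3=(alive,v0)
Op 7: gossip N3<->N2 -> N3.N0=(alive,v0) N3.N1=(alive,v0) N3.N2=(dead,v1) N3.N3=(alive,v0) | N2.N0=(alive,v0) N2.N1=(alive,v0) N2.N2=(dead,v1) N2.N3=(alive,v0)
Op 8: N1 marks N0=dead -> (dead,v2)
Op 9: gossip N3<->N0 -> N3.N0=(alive,v0) N3.N1=(alive,v0) N3.N2=(dead,v1) N3.N3=(alive,v0) | N0.N0=(alive,v0) N0.N1=(alive,v0) N0.N2=(dead,v1) N0.N3=(alive,v0)
Op 10: N0 marks N2=alive -> (alive,v2)
Op 11: gossip N0<->N1 -> N0.N0=(dead,v2) N0.N1=(alive,v0) N0.N2=(alive,v2) N0.N3=(alive,v0) | N1.N0=(dead,v2) N1.N1=(alive,v0) N1.N2=(alive,v2) N1.N3=(alive,v0)

Answer: N0=dead,2 N1=alive,0 N2=alive,2 N3=alive,0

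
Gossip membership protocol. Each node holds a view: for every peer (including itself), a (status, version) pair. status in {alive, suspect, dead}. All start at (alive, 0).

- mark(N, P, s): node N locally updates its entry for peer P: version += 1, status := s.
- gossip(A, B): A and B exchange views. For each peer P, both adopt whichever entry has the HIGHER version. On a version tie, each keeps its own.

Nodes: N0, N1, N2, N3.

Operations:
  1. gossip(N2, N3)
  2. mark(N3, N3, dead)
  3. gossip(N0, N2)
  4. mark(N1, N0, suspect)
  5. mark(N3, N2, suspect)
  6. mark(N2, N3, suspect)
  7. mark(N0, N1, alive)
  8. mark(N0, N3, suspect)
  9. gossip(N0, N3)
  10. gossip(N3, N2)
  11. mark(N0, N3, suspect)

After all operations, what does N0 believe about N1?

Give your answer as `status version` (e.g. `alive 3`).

Op 1: gossip N2<->N3 -> N2.N0=(alive,v0) N2.N1=(alive,v0) N2.N2=(alive,v0) N2.N3=(alive,v0) | N3.N0=(alive,v0) N3.N1=(alive,v0) N3.N2=(alive,v0) N3.N3=(alive,v0)
Op 2: N3 marks N3=dead -> (dead,v1)
Op 3: gossip N0<->N2 -> N0.N0=(alive,v0) N0.N1=(alive,v0) N0.N2=(alive,v0) N0.N3=(alive,v0) | N2.N0=(alive,v0) N2.N1=(alive,v0) N2.N2=(alive,v0) N2.N3=(alive,v0)
Op 4: N1 marks N0=suspect -> (suspect,v1)
Op 5: N3 marks N2=suspect -> (suspect,v1)
Op 6: N2 marks N3=suspect -> (suspect,v1)
Op 7: N0 marks N1=alive -> (alive,v1)
Op 8: N0 marks N3=suspect -> (suspect,v1)
Op 9: gossip N0<->N3 -> N0.N0=(alive,v0) N0.N1=(alive,v1) N0.N2=(suspect,v1) N0.N3=(suspect,v1) | N3.N0=(alive,v0) N3.N1=(alive,v1) N3.N2=(suspect,v1) N3.N3=(dead,v1)
Op 10: gossip N3<->N2 -> N3.N0=(alive,v0) N3.N1=(alive,v1) N3.N2=(suspect,v1) N3.N3=(dead,v1) | N2.N0=(alive,v0) N2.N1=(alive,v1) N2.N2=(suspect,v1) N2.N3=(suspect,v1)
Op 11: N0 marks N3=suspect -> (suspect,v2)

Answer: alive 1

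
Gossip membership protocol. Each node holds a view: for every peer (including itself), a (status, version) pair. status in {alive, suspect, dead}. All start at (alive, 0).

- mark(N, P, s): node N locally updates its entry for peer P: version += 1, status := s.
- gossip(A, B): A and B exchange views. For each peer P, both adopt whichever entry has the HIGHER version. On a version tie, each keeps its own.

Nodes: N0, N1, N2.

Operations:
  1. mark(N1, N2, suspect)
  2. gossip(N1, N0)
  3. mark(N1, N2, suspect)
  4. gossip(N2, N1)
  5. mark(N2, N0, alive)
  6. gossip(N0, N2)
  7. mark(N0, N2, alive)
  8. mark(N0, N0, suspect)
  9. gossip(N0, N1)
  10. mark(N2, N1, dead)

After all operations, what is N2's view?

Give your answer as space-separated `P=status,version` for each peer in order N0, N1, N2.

Answer: N0=alive,1 N1=dead,1 N2=suspect,2

Derivation:
Op 1: N1 marks N2=suspect -> (suspect,v1)
Op 2: gossip N1<->N0 -> N1.N0=(alive,v0) N1.N1=(alive,v0) N1.N2=(suspect,v1) | N0.N0=(alive,v0) N0.N1=(alive,v0) N0.N2=(suspect,v1)
Op 3: N1 marks N2=suspect -> (suspect,v2)
Op 4: gossip N2<->N1 -> N2.N0=(alive,v0) N2.N1=(alive,v0) N2.N2=(suspect,v2) | N1.N0=(alive,v0) N1.N1=(alive,v0) N1.N2=(suspect,v2)
Op 5: N2 marks N0=alive -> (alive,v1)
Op 6: gossip N0<->N2 -> N0.N0=(alive,v1) N0.N1=(alive,v0) N0.N2=(suspect,v2) | N2.N0=(alive,v1) N2.N1=(alive,v0) N2.N2=(suspect,v2)
Op 7: N0 marks N2=alive -> (alive,v3)
Op 8: N0 marks N0=suspect -> (suspect,v2)
Op 9: gossip N0<->N1 -> N0.N0=(suspect,v2) N0.N1=(alive,v0) N0.N2=(alive,v3) | N1.N0=(suspect,v2) N1.N1=(alive,v0) N1.N2=(alive,v3)
Op 10: N2 marks N1=dead -> (dead,v1)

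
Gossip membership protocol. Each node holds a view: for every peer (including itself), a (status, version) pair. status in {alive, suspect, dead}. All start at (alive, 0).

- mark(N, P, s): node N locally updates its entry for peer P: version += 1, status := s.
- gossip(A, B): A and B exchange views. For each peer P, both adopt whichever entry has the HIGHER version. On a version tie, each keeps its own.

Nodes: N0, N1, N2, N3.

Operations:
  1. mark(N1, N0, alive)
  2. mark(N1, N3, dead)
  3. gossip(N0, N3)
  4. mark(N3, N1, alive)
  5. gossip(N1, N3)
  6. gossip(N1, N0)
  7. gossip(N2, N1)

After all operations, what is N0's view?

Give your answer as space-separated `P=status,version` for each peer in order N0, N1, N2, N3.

Op 1: N1 marks N0=alive -> (alive,v1)
Op 2: N1 marks N3=dead -> (dead,v1)
Op 3: gossip N0<->N3 -> N0.N0=(alive,v0) N0.N1=(alive,v0) N0.N2=(alive,v0) N0.N3=(alive,v0) | N3.N0=(alive,v0) N3.N1=(alive,v0) N3.N2=(alive,v0) N3.N3=(alive,v0)
Op 4: N3 marks N1=alive -> (alive,v1)
Op 5: gossip N1<->N3 -> N1.N0=(alive,v1) N1.N1=(alive,v1) N1.N2=(alive,v0) N1.N3=(dead,v1) | N3.N0=(alive,v1) N3.N1=(alive,v1) N3.N2=(alive,v0) N3.N3=(dead,v1)
Op 6: gossip N1<->N0 -> N1.N0=(alive,v1) N1.N1=(alive,v1) N1.N2=(alive,v0) N1.N3=(dead,v1) | N0.N0=(alive,v1) N0.N1=(alive,v1) N0.N2=(alive,v0) N0.N3=(dead,v1)
Op 7: gossip N2<->N1 -> N2.N0=(alive,v1) N2.N1=(alive,v1) N2.N2=(alive,v0) N2.N3=(dead,v1) | N1.N0=(alive,v1) N1.N1=(alive,v1) N1.N2=(alive,v0) N1.N3=(dead,v1)

Answer: N0=alive,1 N1=alive,1 N2=alive,0 N3=dead,1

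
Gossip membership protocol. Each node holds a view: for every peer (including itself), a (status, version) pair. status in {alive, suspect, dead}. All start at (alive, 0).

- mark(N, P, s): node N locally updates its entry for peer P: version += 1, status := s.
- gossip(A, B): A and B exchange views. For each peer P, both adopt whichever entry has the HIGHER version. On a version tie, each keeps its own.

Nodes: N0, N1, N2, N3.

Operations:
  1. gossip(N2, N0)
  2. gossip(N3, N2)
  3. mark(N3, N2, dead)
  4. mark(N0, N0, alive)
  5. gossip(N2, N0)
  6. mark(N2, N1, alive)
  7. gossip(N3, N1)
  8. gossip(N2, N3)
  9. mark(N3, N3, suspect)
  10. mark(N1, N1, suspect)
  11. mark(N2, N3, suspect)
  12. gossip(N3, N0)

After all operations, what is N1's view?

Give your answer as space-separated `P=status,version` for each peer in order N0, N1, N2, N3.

Op 1: gossip N2<->N0 -> N2.N0=(alive,v0) N2.N1=(alive,v0) N2.N2=(alive,v0) N2.N3=(alive,v0) | N0.N0=(alive,v0) N0.N1=(alive,v0) N0.N2=(alive,v0) N0.N3=(alive,v0)
Op 2: gossip N3<->N2 -> N3.N0=(alive,v0) N3.N1=(alive,v0) N3.N2=(alive,v0) N3.N3=(alive,v0) | N2.N0=(alive,v0) N2.N1=(alive,v0) N2.N2=(alive,v0) N2.N3=(alive,v0)
Op 3: N3 marks N2=dead -> (dead,v1)
Op 4: N0 marks N0=alive -> (alive,v1)
Op 5: gossip N2<->N0 -> N2.N0=(alive,v1) N2.N1=(alive,v0) N2.N2=(alive,v0) N2.N3=(alive,v0) | N0.N0=(alive,v1) N0.N1=(alive,v0) N0.N2=(alive,v0) N0.N3=(alive,v0)
Op 6: N2 marks N1=alive -> (alive,v1)
Op 7: gossip N3<->N1 -> N3.N0=(alive,v0) N3.N1=(alive,v0) N3.N2=(dead,v1) N3.N3=(alive,v0) | N1.N0=(alive,v0) N1.N1=(alive,v0) N1.N2=(dead,v1) N1.N3=(alive,v0)
Op 8: gossip N2<->N3 -> N2.N0=(alive,v1) N2.N1=(alive,v1) N2.N2=(dead,v1) N2.N3=(alive,v0) | N3.N0=(alive,v1) N3.N1=(alive,v1) N3.N2=(dead,v1) N3.N3=(alive,v0)
Op 9: N3 marks N3=suspect -> (suspect,v1)
Op 10: N1 marks N1=suspect -> (suspect,v1)
Op 11: N2 marks N3=suspect -> (suspect,v1)
Op 12: gossip N3<->N0 -> N3.N0=(alive,v1) N3.N1=(alive,v1) N3.N2=(dead,v1) N3.N3=(suspect,v1) | N0.N0=(alive,v1) N0.N1=(alive,v1) N0.N2=(dead,v1) N0.N3=(suspect,v1)

Answer: N0=alive,0 N1=suspect,1 N2=dead,1 N3=alive,0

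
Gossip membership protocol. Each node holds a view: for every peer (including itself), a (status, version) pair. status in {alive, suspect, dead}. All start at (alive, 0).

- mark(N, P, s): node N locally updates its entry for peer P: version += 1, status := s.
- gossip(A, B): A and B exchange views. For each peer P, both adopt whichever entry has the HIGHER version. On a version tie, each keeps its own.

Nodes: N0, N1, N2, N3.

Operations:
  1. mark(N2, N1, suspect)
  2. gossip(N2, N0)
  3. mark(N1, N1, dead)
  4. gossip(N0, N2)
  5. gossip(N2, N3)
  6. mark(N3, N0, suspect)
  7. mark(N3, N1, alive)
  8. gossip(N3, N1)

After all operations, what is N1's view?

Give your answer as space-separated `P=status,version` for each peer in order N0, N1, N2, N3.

Op 1: N2 marks N1=suspect -> (suspect,v1)
Op 2: gossip N2<->N0 -> N2.N0=(alive,v0) N2.N1=(suspect,v1) N2.N2=(alive,v0) N2.N3=(alive,v0) | N0.N0=(alive,v0) N0.N1=(suspect,v1) N0.N2=(alive,v0) N0.N3=(alive,v0)
Op 3: N1 marks N1=dead -> (dead,v1)
Op 4: gossip N0<->N2 -> N0.N0=(alive,v0) N0.N1=(suspect,v1) N0.N2=(alive,v0) N0.N3=(alive,v0) | N2.N0=(alive,v0) N2.N1=(suspect,v1) N2.N2=(alive,v0) N2.N3=(alive,v0)
Op 5: gossip N2<->N3 -> N2.N0=(alive,v0) N2.N1=(suspect,v1) N2.N2=(alive,v0) N2.N3=(alive,v0) | N3.N0=(alive,v0) N3.N1=(suspect,v1) N3.N2=(alive,v0) N3.N3=(alive,v0)
Op 6: N3 marks N0=suspect -> (suspect,v1)
Op 7: N3 marks N1=alive -> (alive,v2)
Op 8: gossip N3<->N1 -> N3.N0=(suspect,v1) N3.N1=(alive,v2) N3.N2=(alive,v0) N3.N3=(alive,v0) | N1.N0=(suspect,v1) N1.N1=(alive,v2) N1.N2=(alive,v0) N1.N3=(alive,v0)

Answer: N0=suspect,1 N1=alive,2 N2=alive,0 N3=alive,0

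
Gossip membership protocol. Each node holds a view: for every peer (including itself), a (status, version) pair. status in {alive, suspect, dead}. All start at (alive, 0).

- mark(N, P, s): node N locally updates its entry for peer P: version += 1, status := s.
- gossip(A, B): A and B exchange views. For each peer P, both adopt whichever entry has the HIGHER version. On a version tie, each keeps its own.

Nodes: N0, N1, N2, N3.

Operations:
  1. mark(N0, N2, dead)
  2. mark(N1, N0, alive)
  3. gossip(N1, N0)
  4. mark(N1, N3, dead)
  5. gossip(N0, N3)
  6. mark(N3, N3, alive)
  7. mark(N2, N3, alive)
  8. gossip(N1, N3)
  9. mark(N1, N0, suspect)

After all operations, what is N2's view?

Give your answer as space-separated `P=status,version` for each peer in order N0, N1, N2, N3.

Answer: N0=alive,0 N1=alive,0 N2=alive,0 N3=alive,1

Derivation:
Op 1: N0 marks N2=dead -> (dead,v1)
Op 2: N1 marks N0=alive -> (alive,v1)
Op 3: gossip N1<->N0 -> N1.N0=(alive,v1) N1.N1=(alive,v0) N1.N2=(dead,v1) N1.N3=(alive,v0) | N0.N0=(alive,v1) N0.N1=(alive,v0) N0.N2=(dead,v1) N0.N3=(alive,v0)
Op 4: N1 marks N3=dead -> (dead,v1)
Op 5: gossip N0<->N3 -> N0.N0=(alive,v1) N0.N1=(alive,v0) N0.N2=(dead,v1) N0.N3=(alive,v0) | N3.N0=(alive,v1) N3.N1=(alive,v0) N3.N2=(dead,v1) N3.N3=(alive,v0)
Op 6: N3 marks N3=alive -> (alive,v1)
Op 7: N2 marks N3=alive -> (alive,v1)
Op 8: gossip N1<->N3 -> N1.N0=(alive,v1) N1.N1=(alive,v0) N1.N2=(dead,v1) N1.N3=(dead,v1) | N3.N0=(alive,v1) N3.N1=(alive,v0) N3.N2=(dead,v1) N3.N3=(alive,v1)
Op 9: N1 marks N0=suspect -> (suspect,v2)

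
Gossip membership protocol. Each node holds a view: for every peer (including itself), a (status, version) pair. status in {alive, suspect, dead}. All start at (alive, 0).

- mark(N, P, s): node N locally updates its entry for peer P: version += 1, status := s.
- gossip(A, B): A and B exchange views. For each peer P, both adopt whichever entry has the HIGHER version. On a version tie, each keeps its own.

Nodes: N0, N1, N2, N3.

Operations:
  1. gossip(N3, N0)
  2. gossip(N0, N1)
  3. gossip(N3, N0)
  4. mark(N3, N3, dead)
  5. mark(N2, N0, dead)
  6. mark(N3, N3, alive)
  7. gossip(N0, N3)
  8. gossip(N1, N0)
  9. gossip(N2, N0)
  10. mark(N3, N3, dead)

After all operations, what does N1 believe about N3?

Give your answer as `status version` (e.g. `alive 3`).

Op 1: gossip N3<->N0 -> N3.N0=(alive,v0) N3.N1=(alive,v0) N3.N2=(alive,v0) N3.N3=(alive,v0) | N0.N0=(alive,v0) N0.N1=(alive,v0) N0.N2=(alive,v0) N0.N3=(alive,v0)
Op 2: gossip N0<->N1 -> N0.N0=(alive,v0) N0.N1=(alive,v0) N0.N2=(alive,v0) N0.N3=(alive,v0) | N1.N0=(alive,v0) N1.N1=(alive,v0) N1.N2=(alive,v0) N1.N3=(alive,v0)
Op 3: gossip N3<->N0 -> N3.N0=(alive,v0) N3.N1=(alive,v0) N3.N2=(alive,v0) N3.N3=(alive,v0) | N0.N0=(alive,v0) N0.N1=(alive,v0) N0.N2=(alive,v0) N0.N3=(alive,v0)
Op 4: N3 marks N3=dead -> (dead,v1)
Op 5: N2 marks N0=dead -> (dead,v1)
Op 6: N3 marks N3=alive -> (alive,v2)
Op 7: gossip N0<->N3 -> N0.N0=(alive,v0) N0.N1=(alive,v0) N0.N2=(alive,v0) N0.N3=(alive,v2) | N3.N0=(alive,v0) N3.N1=(alive,v0) N3.N2=(alive,v0) N3.N3=(alive,v2)
Op 8: gossip N1<->N0 -> N1.N0=(alive,v0) N1.N1=(alive,v0) N1.N2=(alive,v0) N1.N3=(alive,v2) | N0.N0=(alive,v0) N0.N1=(alive,v0) N0.N2=(alive,v0) N0.N3=(alive,v2)
Op 9: gossip N2<->N0 -> N2.N0=(dead,v1) N2.N1=(alive,v0) N2.N2=(alive,v0) N2.N3=(alive,v2) | N0.N0=(dead,v1) N0.N1=(alive,v0) N0.N2=(alive,v0) N0.N3=(alive,v2)
Op 10: N3 marks N3=dead -> (dead,v3)

Answer: alive 2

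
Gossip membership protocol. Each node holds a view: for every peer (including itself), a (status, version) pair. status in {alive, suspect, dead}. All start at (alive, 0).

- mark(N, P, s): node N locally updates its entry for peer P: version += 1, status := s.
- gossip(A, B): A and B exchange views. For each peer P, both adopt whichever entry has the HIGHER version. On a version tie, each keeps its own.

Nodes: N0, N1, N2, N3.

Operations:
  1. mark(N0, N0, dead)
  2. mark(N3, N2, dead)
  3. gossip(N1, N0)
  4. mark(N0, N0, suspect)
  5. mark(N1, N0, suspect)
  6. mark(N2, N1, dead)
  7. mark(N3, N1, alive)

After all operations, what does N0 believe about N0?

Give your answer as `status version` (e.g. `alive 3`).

Op 1: N0 marks N0=dead -> (dead,v1)
Op 2: N3 marks N2=dead -> (dead,v1)
Op 3: gossip N1<->N0 -> N1.N0=(dead,v1) N1.N1=(alive,v0) N1.N2=(alive,v0) N1.N3=(alive,v0) | N0.N0=(dead,v1) N0.N1=(alive,v0) N0.N2=(alive,v0) N0.N3=(alive,v0)
Op 4: N0 marks N0=suspect -> (suspect,v2)
Op 5: N1 marks N0=suspect -> (suspect,v2)
Op 6: N2 marks N1=dead -> (dead,v1)
Op 7: N3 marks N1=alive -> (alive,v1)

Answer: suspect 2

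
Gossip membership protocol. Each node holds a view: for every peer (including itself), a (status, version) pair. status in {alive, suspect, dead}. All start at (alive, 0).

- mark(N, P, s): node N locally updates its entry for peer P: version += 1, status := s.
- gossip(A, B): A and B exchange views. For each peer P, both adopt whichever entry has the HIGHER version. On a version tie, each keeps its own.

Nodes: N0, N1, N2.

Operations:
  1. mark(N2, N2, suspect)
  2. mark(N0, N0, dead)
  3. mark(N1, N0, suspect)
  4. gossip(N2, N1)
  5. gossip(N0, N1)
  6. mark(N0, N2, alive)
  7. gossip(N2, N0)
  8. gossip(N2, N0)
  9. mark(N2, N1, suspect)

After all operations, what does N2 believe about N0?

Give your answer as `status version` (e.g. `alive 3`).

Op 1: N2 marks N2=suspect -> (suspect,v1)
Op 2: N0 marks N0=dead -> (dead,v1)
Op 3: N1 marks N0=suspect -> (suspect,v1)
Op 4: gossip N2<->N1 -> N2.N0=(suspect,v1) N2.N1=(alive,v0) N2.N2=(suspect,v1) | N1.N0=(suspect,v1) N1.N1=(alive,v0) N1.N2=(suspect,v1)
Op 5: gossip N0<->N1 -> N0.N0=(dead,v1) N0.N1=(alive,v0) N0.N2=(suspect,v1) | N1.N0=(suspect,v1) N1.N1=(alive,v0) N1.N2=(suspect,v1)
Op 6: N0 marks N2=alive -> (alive,v2)
Op 7: gossip N2<->N0 -> N2.N0=(suspect,v1) N2.N1=(alive,v0) N2.N2=(alive,v2) | N0.N0=(dead,v1) N0.N1=(alive,v0) N0.N2=(alive,v2)
Op 8: gossip N2<->N0 -> N2.N0=(suspect,v1) N2.N1=(alive,v0) N2.N2=(alive,v2) | N0.N0=(dead,v1) N0.N1=(alive,v0) N0.N2=(alive,v2)
Op 9: N2 marks N1=suspect -> (suspect,v1)

Answer: suspect 1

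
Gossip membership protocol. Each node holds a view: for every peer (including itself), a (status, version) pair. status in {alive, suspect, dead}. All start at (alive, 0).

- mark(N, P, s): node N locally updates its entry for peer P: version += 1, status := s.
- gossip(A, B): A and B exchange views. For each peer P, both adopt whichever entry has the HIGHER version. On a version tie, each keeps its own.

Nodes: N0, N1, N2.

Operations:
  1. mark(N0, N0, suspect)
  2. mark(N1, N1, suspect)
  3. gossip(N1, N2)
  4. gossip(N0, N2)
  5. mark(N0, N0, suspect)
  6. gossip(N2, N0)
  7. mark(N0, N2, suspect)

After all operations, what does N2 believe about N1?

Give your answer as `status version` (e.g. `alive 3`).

Op 1: N0 marks N0=suspect -> (suspect,v1)
Op 2: N1 marks N1=suspect -> (suspect,v1)
Op 3: gossip N1<->N2 -> N1.N0=(alive,v0) N1.N1=(suspect,v1) N1.N2=(alive,v0) | N2.N0=(alive,v0) N2.N1=(suspect,v1) N2.N2=(alive,v0)
Op 4: gossip N0<->N2 -> N0.N0=(suspect,v1) N0.N1=(suspect,v1) N0.N2=(alive,v0) | N2.N0=(suspect,v1) N2.N1=(suspect,v1) N2.N2=(alive,v0)
Op 5: N0 marks N0=suspect -> (suspect,v2)
Op 6: gossip N2<->N0 -> N2.N0=(suspect,v2) N2.N1=(suspect,v1) N2.N2=(alive,v0) | N0.N0=(suspect,v2) N0.N1=(suspect,v1) N0.N2=(alive,v0)
Op 7: N0 marks N2=suspect -> (suspect,v1)

Answer: suspect 1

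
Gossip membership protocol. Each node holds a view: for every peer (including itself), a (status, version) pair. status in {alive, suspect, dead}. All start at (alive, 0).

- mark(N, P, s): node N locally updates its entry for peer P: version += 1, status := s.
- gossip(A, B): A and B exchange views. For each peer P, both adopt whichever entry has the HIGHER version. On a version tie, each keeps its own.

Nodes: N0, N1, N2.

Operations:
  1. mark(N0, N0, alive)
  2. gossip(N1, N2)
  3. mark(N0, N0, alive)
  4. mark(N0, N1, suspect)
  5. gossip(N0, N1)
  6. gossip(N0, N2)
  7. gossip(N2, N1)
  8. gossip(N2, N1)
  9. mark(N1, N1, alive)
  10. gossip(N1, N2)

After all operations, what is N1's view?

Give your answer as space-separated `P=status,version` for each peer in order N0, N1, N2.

Answer: N0=alive,2 N1=alive,2 N2=alive,0

Derivation:
Op 1: N0 marks N0=alive -> (alive,v1)
Op 2: gossip N1<->N2 -> N1.N0=(alive,v0) N1.N1=(alive,v0) N1.N2=(alive,v0) | N2.N0=(alive,v0) N2.N1=(alive,v0) N2.N2=(alive,v0)
Op 3: N0 marks N0=alive -> (alive,v2)
Op 4: N0 marks N1=suspect -> (suspect,v1)
Op 5: gossip N0<->N1 -> N0.N0=(alive,v2) N0.N1=(suspect,v1) N0.N2=(alive,v0) | N1.N0=(alive,v2) N1.N1=(suspect,v1) N1.N2=(alive,v0)
Op 6: gossip N0<->N2 -> N0.N0=(alive,v2) N0.N1=(suspect,v1) N0.N2=(alive,v0) | N2.N0=(alive,v2) N2.N1=(suspect,v1) N2.N2=(alive,v0)
Op 7: gossip N2<->N1 -> N2.N0=(alive,v2) N2.N1=(suspect,v1) N2.N2=(alive,v0) | N1.N0=(alive,v2) N1.N1=(suspect,v1) N1.N2=(alive,v0)
Op 8: gossip N2<->N1 -> N2.N0=(alive,v2) N2.N1=(suspect,v1) N2.N2=(alive,v0) | N1.N0=(alive,v2) N1.N1=(suspect,v1) N1.N2=(alive,v0)
Op 9: N1 marks N1=alive -> (alive,v2)
Op 10: gossip N1<->N2 -> N1.N0=(alive,v2) N1.N1=(alive,v2) N1.N2=(alive,v0) | N2.N0=(alive,v2) N2.N1=(alive,v2) N2.N2=(alive,v0)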